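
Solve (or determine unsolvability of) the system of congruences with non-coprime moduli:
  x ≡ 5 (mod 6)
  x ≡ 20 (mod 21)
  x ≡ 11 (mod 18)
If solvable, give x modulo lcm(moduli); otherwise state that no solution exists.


Moduli 6, 21, 18 are not pairwise coprime, so CRT works modulo lcm(m_i) when all pairwise compatibility conditions hold.
Pairwise compatibility: gcd(m_i, m_j) must divide a_i - a_j for every pair.
Merge one congruence at a time:
  Start: x ≡ 5 (mod 6).
  Combine with x ≡ 20 (mod 21): gcd(6, 21) = 3; 20 - 5 = 15, which IS divisible by 3, so compatible.
    Write x = 5 + 6·t and substitute into x ≡ 20 (mod 21): 6·t ≡ 20 − 5 = 15 (mod 21).
    Divide the congruence (and modulus) by g = 3: 2·t ≡ 5 (mod 7).
    The inverse of 2 mod 7 is 4 (since 2·4 = 8 = 1·7 + 1), so t ≡ 4·5 = 20 ≡ 6 (mod 7).
    Then x = 5 + 6·6 = 41, valid modulo lcm(6, 21) = 42: x ≡ 41 (mod 42).
  Combine with x ≡ 11 (mod 18): gcd(42, 18) = 6; 11 - 41 = -30, which IS divisible by 6, so compatible.
    Write x = 41 + 42·t and substitute into x ≡ 11 (mod 18): 42·t ≡ 11 − 41 = -30 (mod 18).
    Divide the congruence (and modulus) by g = 6: 7·t ≡ -5 (mod 3).
    Reduce coefficients mod 3: 1·t ≡ 1 (mod 3).
    So t ≡ 1 (mod 3).
    Then x = 41 + 42·1 = 83, valid modulo lcm(42, 18) = 126: x ≡ 83 (mod 126).
Verify: 83 mod 6 = 5, 83 mod 21 = 20, 83 mod 18 = 11.

x ≡ 83 (mod 126).


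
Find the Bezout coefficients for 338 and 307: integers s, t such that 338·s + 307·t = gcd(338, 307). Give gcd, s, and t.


Euclidean algorithm on (338, 307) — divide until remainder is 0:
  338 = 1 · 307 + 31
  307 = 9 · 31 + 28
  31 = 1 · 28 + 3
  28 = 9 · 3 + 1
  3 = 3 · 1 + 0
gcd(338, 307) = 1.
Track Bezout coefficients alongside the remainders: start with r₀ = 338 = a·1 + b·0 (s = 1, t = 0) and r₁ = 307 = a·0 + b·1 (s = 0, t = 1); each new remainder r_{k+1} = r_{k-1} − q_k·r_k inherits s_{k+1} = s_{k-1} − q_k·s_k, t_{k+1} = t_{k-1} − q_k·t_k, so r_k = a·s_k + b·t_k at every step:
  q = 1: r = 31, s = 1 − 1·0 = 1, t = 0 − 1·1 = -1  (check: 338·1 + 307·(-1) = 31)
  q = 9: r = 28, s = 0 − 9·1 = -9, t = 1 − 9·(-1) = 10  (check: 338·(-9) + 307·10 = 28)
  q = 1: r = 3, s = 1 − 1·(-9) = 10, t = -1 − 1·10 = -11  (check: 338·10 + 307·(-11) = 3)
  q = 9: r = 1, s = -9 − 9·10 = -99, t = 10 − 9·(-11) = 109  (check: 338·(-99) + 307·109 = 1)
The row with r = 1 (the gcd) gives the Bezout coefficients s = -99, t = 109.
Result: 338 · (-99) + 307 · (109) = 1.

gcd(338, 307) = 1; s = -99, t = 109 (check: 338·(-99) + 307·109 = 1).


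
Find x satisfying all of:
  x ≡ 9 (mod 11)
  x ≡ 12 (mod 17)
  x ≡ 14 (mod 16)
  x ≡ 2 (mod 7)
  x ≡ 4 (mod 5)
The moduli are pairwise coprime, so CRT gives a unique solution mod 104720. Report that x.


Product of moduli M = 11 · 17 · 16 · 7 · 5 = 104720.
Merge one congruence at a time:
  Start: x ≡ 9 (mod 11).
  Combine with x ≡ 12 (mod 17); new modulus lcm = 187.
    Write x = 9 + 11·t and substitute into x ≡ 12 (mod 17): 11·t ≡ 12 − 9 = 3 (mod 17).
    The inverse of 11 mod 17 is 14 (since 11·14 = 154 = 9·17 + 1), so t ≡ 14·3 = 42 ≡ 8 (mod 17).
    Then x = 9 + 11·8 = 97, valid modulo lcm(11, 17) = 187: x ≡ 97 (mod 187).
  Combine with x ≡ 14 (mod 16); new modulus lcm = 2992.
    Write x = 97 + 187·t and substitute into x ≡ 14 (mod 16): 187·t ≡ 14 − 97 = -83 (mod 16).
    Reduce coefficients mod 16: 11·t ≡ 13 (mod 16).
    The inverse of 11 mod 16 is 3 (since 11·3 = 33 = 2·16 + 1), so t ≡ 3·13 = 39 ≡ 7 (mod 16).
    Then x = 97 + 187·7 = 1406, valid modulo lcm(187, 16) = 2992: x ≡ 1406 (mod 2992).
  Combine with x ≡ 2 (mod 7); new modulus lcm = 20944.
    Write x = 1406 + 2992·t and substitute into x ≡ 2 (mod 7): 2992·t ≡ 2 − 1406 = -1404 (mod 7).
    Reduce coefficients mod 7: 3·t ≡ 3 (mod 7).
    The inverse of 3 mod 7 is 5 (since 3·5 = 15 = 2·7 + 1), so t ≡ 5·3 = 15 ≡ 1 (mod 7).
    Then x = 1406 + 2992·1 = 4398, valid modulo lcm(2992, 7) = 20944: x ≡ 4398 (mod 20944).
  Combine with x ≡ 4 (mod 5); new modulus lcm = 104720.
    Write x = 4398 + 20944·t and substitute into x ≡ 4 (mod 5): 20944·t ≡ 4 − 4398 = -4394 (mod 5).
    Reduce coefficients mod 5: 4·t ≡ 1 (mod 5).
    The inverse of 4 mod 5 is 4 (since 4·4 = 16 = 3·5 + 1), so t ≡ 4·1 = 4 ≡ 4 (mod 5).
    Then x = 4398 + 20944·4 = 88174, valid modulo lcm(20944, 5) = 104720: x ≡ 88174 (mod 104720).
Verify against each original: 88174 mod 11 = 9, 88174 mod 17 = 12, 88174 mod 16 = 14, 88174 mod 7 = 2, 88174 mod 5 = 4.

x ≡ 88174 (mod 104720).


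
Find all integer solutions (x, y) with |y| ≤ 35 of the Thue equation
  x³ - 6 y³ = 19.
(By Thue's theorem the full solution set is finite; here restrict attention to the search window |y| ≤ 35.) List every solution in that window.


The equation is x³ - 6y³ = 19. For fixed y, x³ = 6·y³ + 19, so a solution requires the RHS to be a perfect cube.
Strategy: iterate y from -35 to 35, compute RHS = 6·y³ + 19, and check whether it is a (positive or negative) perfect cube.
Check small values of y:
  y = 0: RHS = 19 is not a perfect cube.
  y = 1: RHS = 25 is not a perfect cube.
  y = -1: RHS = 13 is not a perfect cube.
  y = 2: RHS = 67 is not a perfect cube.
  y = -2: RHS = -29 is not a perfect cube.
  y = 3: RHS = 181 is not a perfect cube.
  y = -3: RHS = -143 is not a perfect cube.
Continuing the search up to |y| = 35 finds no solutions either.
No (x, y) in the scanned range satisfies the equation.

No integer solutions with |y| ≤ 35.


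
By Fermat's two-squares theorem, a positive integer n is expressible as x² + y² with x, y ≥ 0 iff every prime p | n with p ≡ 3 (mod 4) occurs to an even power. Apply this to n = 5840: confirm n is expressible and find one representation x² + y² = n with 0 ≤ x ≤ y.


Step 1: Factor n = 5840 = 2^4 · 5 · 73.
Step 2: Check the mod-4 condition on each prime factor: 2 = 2 (special); 5 ≡ 1 (mod 4), exponent 1; 73 ≡ 1 (mod 4), exponent 1.
All primes ≡ 3 (mod 4) appear to even exponent (or don't appear), so by the two-squares theorem n IS expressible as a sum of two squares.
Step 3: Build a representation. Group n = k² · m with k = 4 and m = 5 · 73 = 365 (a product of primes ≡ 1 (mod 4)); a representation of m scales to one of n via (k·x)² + (k·y)² = k²(x² + y²). Each prime p ≡ 1 (mod 4) is itself a sum of two squares; find a² by testing p − a² for a perfect square:
  5: 5 − 1² = 4 = 2² ⇒ 5 = 1² + 2².
  73: 73 − 1² = 72, 73 − 2² = 69, 73 − 3² = 64 = 8² ⇒ 73 = 3² + 8².
  Combine using the Brahmagupta–Fibonacci identity (a² + b²)(c² + d²) = (ac − bd)² + (ad + bc)² = (ac + bd)² + (ad − bc)²:
  5 · 73 = 365: from (1² + 2²)(3² + 8²), take (1·3 − 2·8, 1·8 + 2·3) = (3 − 16, 8 + 6) = (-13, 14); dropping signs (only squares matter) gives (13, 14); check 13² + 14² = 169 + 196 = 365 ✓.
  Scale by k = 4: (4·13, 4·14) = (52, 56).
Step 4: Order so x ≤ y and verify: 52² + 56² = 2704 + 3136 = 5840 = n. ✓

n = 5840 = 52² + 56² (one valid representation with x ≤ y).


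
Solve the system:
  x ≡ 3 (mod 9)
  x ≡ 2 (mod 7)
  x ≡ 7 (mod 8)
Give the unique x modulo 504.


Moduli 9, 7, 8 are pairwise coprime; by CRT there is a unique solution modulo M = 9 · 7 · 8 = 504.
Solve pairwise, accumulating the modulus:
  Start with x ≡ 3 (mod 9).
  Combine with x ≡ 2 (mod 7): since gcd(9, 7) = 1, we get a unique residue mod 63.
    Write x = 3 + 9·t and substitute into x ≡ 2 (mod 7): 9·t ≡ 2 − 3 = -1 (mod 7).
    Reduce coefficients mod 7: 2·t ≡ 6 (mod 7).
    The inverse of 2 mod 7 is 4 (since 2·4 = 8 = 1·7 + 1), so t ≡ 4·6 = 24 ≡ 3 (mod 7).
    Then x = 3 + 9·3 = 30, valid modulo lcm(9, 7) = 63: x ≡ 30 (mod 63).
  Combine with x ≡ 7 (mod 8): since gcd(63, 8) = 1, we get a unique residue mod 504.
    Write x = 30 + 63·t and substitute into x ≡ 7 (mod 8): 63·t ≡ 7 − 30 = -23 (mod 8).
    Reduce coefficients mod 8: 7·t ≡ 1 (mod 8).
    The inverse of 7 mod 8 is 7 (since 7·7 = 49 = 6·8 + 1), so t ≡ 7·1 = 7 ≡ 7 (mod 8).
    Then x = 30 + 63·7 = 471, valid modulo lcm(63, 8) = 504: x ≡ 471 (mod 504).
Verify: 471 mod 9 = 3 ✓, 471 mod 7 = 2 ✓, 471 mod 8 = 7 ✓.

x ≡ 471 (mod 504).


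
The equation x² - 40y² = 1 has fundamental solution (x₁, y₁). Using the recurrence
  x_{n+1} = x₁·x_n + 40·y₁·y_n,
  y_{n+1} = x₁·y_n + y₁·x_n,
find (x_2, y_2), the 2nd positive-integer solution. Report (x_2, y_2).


Step 1: Find the fundamental solution (x₁, y₁) of x² - 40y² = 1.
  Expand √40 as a continued fraction. a₀ = ⌊√40⌋ = 6; iterate m_{k+1} = d_k·a_k − m_k, d_{k+1} = (40 − m_{k+1}²)/d_k, a_{k+1} = ⌊(a₀ + m_{k+1})/d_{k+1}⌋ (starting m₀ = 0, d₀ = 1), with convergents p_k = a_k·p_{k-1} + p_{k-2}, q_k = a_k·q_{k-1} + q_{k-2} (p₋₁ = 1, q₋₁ = 0):
  k = 0: a₀ = 6; p₀/q₀ = 6/1; p₀² − 40·q₀² = 36 − 40 = -4.
  k = 1: m = 6, d = 4, a = ⌊(6 + 6)/4⌋ = 3; p/q = (3·6 + 1)/(3·1 + 0) = 19/3; p² − 40·q² = 361 − 360 = 1.
  The first convergent with p² − 40·q² = 1 gives the fundamental solution (x₁, y₁) = (19, 3).
Step 2: Apply the recurrence (x_{n+1}, y_{n+1}) = (x₁x_n + 40y₁y_n, x₁y_n + y₁x_n) repeatedly.
  From (x_1, y_1) = (19, 3): x_2 = 19·19 + 40·3·3 = 721; y_2 = 19·3 + 3·19 = 114.
Step 3: Verify x_2² - 40·y_2² = 519841 - 519840 = 1 (should be 1). ✓

(x_1, y_1) = (19, 3); (x_2, y_2) = (721, 114).


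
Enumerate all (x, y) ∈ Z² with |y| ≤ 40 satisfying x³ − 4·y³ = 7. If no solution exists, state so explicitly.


The equation is x³ - 4y³ = 7. For fixed y, x³ = 4·y³ + 7, so a solution requires the RHS to be a perfect cube.
Strategy: iterate y from -40 to 40, compute RHS = 4·y³ + 7, and check whether it is a (positive or negative) perfect cube.
Check small values of y:
  y = 0: RHS = 7 is not a perfect cube.
  y = 1: RHS = 11 is not a perfect cube.
  y = -1: RHS = 3 is not a perfect cube.
  y = 2: RHS = 39 is not a perfect cube.
  y = -2: RHS = -25 is not a perfect cube.
  y = 3: RHS = 115 is not a perfect cube.
  y = -3: RHS = -101 is not a perfect cube.
Continuing the search up to |y| = 40 finds no solutions either.
No (x, y) in the scanned range satisfies the equation.

No integer solutions with |y| ≤ 40.


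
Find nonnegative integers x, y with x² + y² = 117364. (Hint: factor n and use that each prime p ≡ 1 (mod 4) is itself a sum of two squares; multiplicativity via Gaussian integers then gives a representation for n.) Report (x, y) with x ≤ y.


Step 1: Factor n = 117364 = 2^2 · 13 · 37 · 61.
Step 2: Check the mod-4 condition on each prime factor: 2 = 2 (special); 13 ≡ 1 (mod 4), exponent 1; 37 ≡ 1 (mod 4), exponent 1; 61 ≡ 1 (mod 4), exponent 1.
All primes ≡ 3 (mod 4) appear to even exponent (or don't appear), so by the two-squares theorem n IS expressible as a sum of two squares.
Step 3: Build a representation. Group n = k² · m with k = 2 and m = 13 · 37 · 61 = 29341 (a product of primes ≡ 1 (mod 4)); a representation of m scales to one of n via (k·x)² + (k·y)² = k²(x² + y²). Each prime p ≡ 1 (mod 4) is itself a sum of two squares; find a² by testing p − a² for a perfect square:
  13: 13 − 1² = 12, 13 − 2² = 9 = 3² ⇒ 13 = 2² + 3².
  37: 37 − 1² = 36 = 6² ⇒ 37 = 1² + 6².
  61: 61 − 1² = 60, 61 − 2² = 57, 61 − 3² = 52, 61 − 4² = 45, 61 − 5² = 36 = 6² ⇒ 61 = 5² + 6².
  Combine using the Brahmagupta–Fibonacci identity (a² + b²)(c² + d²) = (ac − bd)² + (ad + bc)² = (ac + bd)² + (ad − bc)²:
  13 · 37 = 481: from (2² + 3²)(1² + 6²), take (2·1 − 3·6, 2·6 + 3·1) = (2 − 18, 12 + 3) = (-16, 15); dropping signs (only squares matter) gives (16, 15); check 16² + 15² = 256 + 225 = 481 ✓.
  481 · 61 = 29341: from (16² + 15²)(5² + 6²), take (16·5 − 15·6, 16·6 + 15·5) = (80 − 90, 96 + 75) = (-10, 171); dropping signs (only squares matter) gives (10, 171); check 10² + 171² = 100 + 29241 = 29341 ✓.
  Scale by k = 2: (2·10, 2·171) = (20, 342).
Step 4: Order so x ≤ y and verify: 20² + 342² = 400 + 116964 = 117364 = n. ✓

n = 117364 = 20² + 342² (one valid representation with x ≤ y).


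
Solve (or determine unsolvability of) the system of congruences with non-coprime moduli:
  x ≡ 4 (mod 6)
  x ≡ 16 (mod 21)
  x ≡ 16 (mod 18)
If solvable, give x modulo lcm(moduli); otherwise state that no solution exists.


Moduli 6, 21, 18 are not pairwise coprime, so CRT works modulo lcm(m_i) when all pairwise compatibility conditions hold.
Pairwise compatibility: gcd(m_i, m_j) must divide a_i - a_j for every pair.
Merge one congruence at a time:
  Start: x ≡ 4 (mod 6).
  Combine with x ≡ 16 (mod 21): gcd(6, 21) = 3; 16 - 4 = 12, which IS divisible by 3, so compatible.
    Write x = 4 + 6·t and substitute into x ≡ 16 (mod 21): 6·t ≡ 16 − 4 = 12 (mod 21).
    Divide the congruence (and modulus) by g = 3: 2·t ≡ 4 (mod 7).
    The inverse of 2 mod 7 is 4 (since 2·4 = 8 = 1·7 + 1), so t ≡ 4·4 = 16 ≡ 2 (mod 7).
    Then x = 4 + 6·2 = 16, valid modulo lcm(6, 21) = 42: x ≡ 16 (mod 42).
  Combine with x ≡ 16 (mod 18): gcd(42, 18) = 6; 16 - 16 = 0, which IS divisible by 6, so compatible.
    Write x = 16 + 42·t and substitute into x ≡ 16 (mod 18): 42·t ≡ 16 − 16 = 0 (mod 18).
    Divide the congruence (and modulus) by g = 6: 7·t ≡ 0 (mod 3).
    Reduce coefficients mod 3: 1·t ≡ 0 (mod 3).
    So t ≡ 0 (mod 3).
    Then x = 16 + 42·0 = 16, valid modulo lcm(42, 18) = 126: x ≡ 16 (mod 126).
Verify: 16 mod 6 = 4, 16 mod 21 = 16, 16 mod 18 = 16.

x ≡ 16 (mod 126).


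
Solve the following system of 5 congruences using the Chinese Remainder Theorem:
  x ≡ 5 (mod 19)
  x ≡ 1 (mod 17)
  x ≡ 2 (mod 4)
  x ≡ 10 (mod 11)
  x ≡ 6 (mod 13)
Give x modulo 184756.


Product of moduli M = 19 · 17 · 4 · 11 · 13 = 184756.
Merge one congruence at a time:
  Start: x ≡ 5 (mod 19).
  Combine with x ≡ 1 (mod 17); new modulus lcm = 323.
    Write x = 5 + 19·t and substitute into x ≡ 1 (mod 17): 19·t ≡ 1 − 5 = -4 (mod 17).
    Reduce coefficients mod 17: 2·t ≡ 13 (mod 17).
    The inverse of 2 mod 17 is 9 (since 2·9 = 18 = 1·17 + 1), so t ≡ 9·13 = 117 ≡ 15 (mod 17).
    Then x = 5 + 19·15 = 290, valid modulo lcm(19, 17) = 323: x ≡ 290 (mod 323).
  Combine with x ≡ 2 (mod 4); new modulus lcm = 1292.
    Write x = 290 + 323·t and substitute into x ≡ 2 (mod 4): 323·t ≡ 2 − 290 = -288 (mod 4).
    Reduce coefficients mod 4: 3·t ≡ 0 (mod 4).
    The inverse of 3 mod 4 is 3 (since 3·3 = 9 = 2·4 + 1), so t ≡ 3·0 = 0 ≡ 0 (mod 4).
    Then x = 290 + 323·0 = 290, valid modulo lcm(323, 4) = 1292: x ≡ 290 (mod 1292).
  Combine with x ≡ 10 (mod 11); new modulus lcm = 14212.
    Write x = 290 + 1292·t and substitute into x ≡ 10 (mod 11): 1292·t ≡ 10 − 290 = -280 (mod 11).
    Reduce coefficients mod 11: 5·t ≡ 6 (mod 11).
    The inverse of 5 mod 11 is 9 (since 5·9 = 45 = 4·11 + 1), so t ≡ 9·6 = 54 ≡ 10 (mod 11).
    Then x = 290 + 1292·10 = 13210, valid modulo lcm(1292, 11) = 14212: x ≡ 13210 (mod 14212).
  Combine with x ≡ 6 (mod 13); new modulus lcm = 184756.
    Write x = 13210 + 14212·t and substitute into x ≡ 6 (mod 13): 14212·t ≡ 6 − 13210 = -13204 (mod 13).
    Reduce coefficients mod 13: 3·t ≡ 4 (mod 13).
    The inverse of 3 mod 13 is 9 (since 3·9 = 27 = 2·13 + 1), so t ≡ 9·4 = 36 ≡ 10 (mod 13).
    Then x = 13210 + 14212·10 = 155330, valid modulo lcm(14212, 13) = 184756: x ≡ 155330 (mod 184756).
Verify against each original: 155330 mod 19 = 5, 155330 mod 17 = 1, 155330 mod 4 = 2, 155330 mod 11 = 10, 155330 mod 13 = 6.

x ≡ 155330 (mod 184756).


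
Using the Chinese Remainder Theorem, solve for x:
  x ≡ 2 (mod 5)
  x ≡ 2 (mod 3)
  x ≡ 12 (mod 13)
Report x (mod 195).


Moduli 5, 3, 13 are pairwise coprime; by CRT there is a unique solution modulo M = 5 · 3 · 13 = 195.
Solve pairwise, accumulating the modulus:
  Start with x ≡ 2 (mod 5).
  Combine with x ≡ 2 (mod 3): since gcd(5, 3) = 1, we get a unique residue mod 15.
    Write x = 2 + 5·t and substitute into x ≡ 2 (mod 3): 5·t ≡ 2 − 2 = 0 (mod 3).
    Reduce coefficients mod 3: 2·t ≡ 0 (mod 3).
    The inverse of 2 mod 3 is 2 (since 2·2 = 4 = 1·3 + 1), so t ≡ 2·0 = 0 ≡ 0 (mod 3).
    Then x = 2 + 5·0 = 2, valid modulo lcm(5, 3) = 15: x ≡ 2 (mod 15).
  Combine with x ≡ 12 (mod 13): since gcd(15, 13) = 1, we get a unique residue mod 195.
    Write x = 2 + 15·t and substitute into x ≡ 12 (mod 13): 15·t ≡ 12 − 2 = 10 (mod 13).
    Reduce coefficients mod 13: 2·t ≡ 10 (mod 13).
    The inverse of 2 mod 13 is 7 (since 2·7 = 14 = 1·13 + 1), so t ≡ 7·10 = 70 ≡ 5 (mod 13).
    Then x = 2 + 15·5 = 77, valid modulo lcm(15, 13) = 195: x ≡ 77 (mod 195).
Verify: 77 mod 5 = 2 ✓, 77 mod 3 = 2 ✓, 77 mod 13 = 12 ✓.

x ≡ 77 (mod 195).


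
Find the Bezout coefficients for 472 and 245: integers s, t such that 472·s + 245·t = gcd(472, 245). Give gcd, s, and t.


Euclidean algorithm on (472, 245) — divide until remainder is 0:
  472 = 1 · 245 + 227
  245 = 1 · 227 + 18
  227 = 12 · 18 + 11
  18 = 1 · 11 + 7
  11 = 1 · 7 + 4
  7 = 1 · 4 + 3
  4 = 1 · 3 + 1
  3 = 3 · 1 + 0
gcd(472, 245) = 1.
Track Bezout coefficients alongside the remainders: start with r₀ = 472 = a·1 + b·0 (s = 1, t = 0) and r₁ = 245 = a·0 + b·1 (s = 0, t = 1); each new remainder r_{k+1} = r_{k-1} − q_k·r_k inherits s_{k+1} = s_{k-1} − q_k·s_k, t_{k+1} = t_{k-1} − q_k·t_k, so r_k = a·s_k + b·t_k at every step:
  q = 1: r = 227, s = 1 − 1·0 = 1, t = 0 − 1·1 = -1  (check: 472·1 + 245·(-1) = 227)
  q = 1: r = 18, s = 0 − 1·1 = -1, t = 1 − 1·(-1) = 2  (check: 472·(-1) + 245·2 = 18)
  q = 12: r = 11, s = 1 − 12·(-1) = 13, t = -1 − 12·2 = -25  (check: 472·13 + 245·(-25) = 11)
  q = 1: r = 7, s = -1 − 1·13 = -14, t = 2 − 1·(-25) = 27  (check: 472·(-14) + 245·27 = 7)
  q = 1: r = 4, s = 13 − 1·(-14) = 27, t = -25 − 1·27 = -52  (check: 472·27 + 245·(-52) = 4)
  q = 1: r = 3, s = -14 − 1·27 = -41, t = 27 − 1·(-52) = 79  (check: 472·(-41) + 245·79 = 3)
  q = 1: r = 1, s = 27 − 1·(-41) = 68, t = -52 − 1·79 = -131  (check: 472·68 + 245·(-131) = 1)
The row with r = 1 (the gcd) gives the Bezout coefficients s = 68, t = -131.
Result: 472 · (68) + 245 · (-131) = 1.

gcd(472, 245) = 1; s = 68, t = -131 (check: 472·68 + 245·(-131) = 1).


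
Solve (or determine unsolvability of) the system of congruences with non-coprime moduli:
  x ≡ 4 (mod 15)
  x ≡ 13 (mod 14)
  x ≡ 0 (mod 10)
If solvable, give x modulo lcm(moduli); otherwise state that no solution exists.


Moduli 15, 14, 10 are not pairwise coprime, so CRT works modulo lcm(m_i) when all pairwise compatibility conditions hold.
Pairwise compatibility: gcd(m_i, m_j) must divide a_i - a_j for every pair.
Merge one congruence at a time:
  Start: x ≡ 4 (mod 15).
  Combine with x ≡ 13 (mod 14): gcd(15, 14) = 1; 13 - 4 = 9, which IS divisible by 1, so compatible.
    Write x = 4 + 15·t and substitute into x ≡ 13 (mod 14): 15·t ≡ 13 − 4 = 9 (mod 14).
    Reduce coefficients mod 14: 1·t ≡ 9 (mod 14).
    So t ≡ 9 (mod 14).
    Then x = 4 + 15·9 = 139, valid modulo lcm(15, 14) = 210: x ≡ 139 (mod 210).
  Combine with x ≡ 0 (mod 10): gcd(210, 10) = 10, and 0 - 139 = -139 is NOT divisible by 10.
    ⇒ system is inconsistent (no integer solution).

No solution (the system is inconsistent).


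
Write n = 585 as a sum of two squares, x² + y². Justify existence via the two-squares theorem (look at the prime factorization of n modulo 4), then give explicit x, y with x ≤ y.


Step 1: Factor n = 585 = 3^2 · 5 · 13.
Step 2: Check the mod-4 condition on each prime factor: 3 ≡ 3 (mod 4), exponent 2 (must be even); 5 ≡ 1 (mod 4), exponent 1; 13 ≡ 1 (mod 4), exponent 1.
All primes ≡ 3 (mod 4) appear to even exponent (or don't appear), so by the two-squares theorem n IS expressible as a sum of two squares.
Step 3: Build a representation. Group n = k² · m with k = 3 and m = 5 · 13 = 65 (a product of primes ≡ 1 (mod 4)); a representation of m scales to one of n via (k·x)² + (k·y)² = k²(x² + y²). Each prime p ≡ 1 (mod 4) is itself a sum of two squares; find a² by testing p − a² for a perfect square:
  5: 5 − 1² = 4 = 2² ⇒ 5 = 1² + 2².
  13: 13 − 1² = 12, 13 − 2² = 9 = 3² ⇒ 13 = 2² + 3².
  Combine using the Brahmagupta–Fibonacci identity (a² + b²)(c² + d²) = (ac − bd)² + (ad + bc)² = (ac + bd)² + (ad − bc)²:
  5 · 13 = 65: from (1² + 2²)(2² + 3²), take (1·2 − 2·3, 1·3 + 2·2) = (2 − 6, 3 + 4) = (-4, 7); dropping signs (only squares matter) gives (4, 7); check 4² + 7² = 16 + 49 = 65 ✓.
  Scale by k = 3: (3·4, 3·7) = (12, 21).
Step 4: Order so x ≤ y and verify: 12² + 21² = 144 + 441 = 585 = n. ✓

n = 585 = 12² + 21² (one valid representation with x ≤ y).


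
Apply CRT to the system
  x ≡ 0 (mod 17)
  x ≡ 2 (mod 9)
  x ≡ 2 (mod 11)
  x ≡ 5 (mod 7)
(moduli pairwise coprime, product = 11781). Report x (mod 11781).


Product of moduli M = 17 · 9 · 11 · 7 = 11781.
Merge one congruence at a time:
  Start: x ≡ 0 (mod 17).
  Combine with x ≡ 2 (mod 9); new modulus lcm = 153.
    Write x = 0 + 17·t and substitute into x ≡ 2 (mod 9): 17·t ≡ 2 − 0 = 2 (mod 9).
    Reduce coefficients mod 9: 8·t ≡ 2 (mod 9).
    The inverse of 8 mod 9 is 8 (since 8·8 = 64 = 7·9 + 1), so t ≡ 8·2 = 16 ≡ 7 (mod 9).
    Then x = 0 + 17·7 = 119, valid modulo lcm(17, 9) = 153: x ≡ 119 (mod 153).
  Combine with x ≡ 2 (mod 11); new modulus lcm = 1683.
    Write x = 119 + 153·t and substitute into x ≡ 2 (mod 11): 153·t ≡ 2 − 119 = -117 (mod 11).
    Reduce coefficients mod 11: 10·t ≡ 4 (mod 11).
    The inverse of 10 mod 11 is 10 (since 10·10 = 100 = 9·11 + 1), so t ≡ 10·4 = 40 ≡ 7 (mod 11).
    Then x = 119 + 153·7 = 1190, valid modulo lcm(153, 11) = 1683: x ≡ 1190 (mod 1683).
  Combine with x ≡ 5 (mod 7); new modulus lcm = 11781.
    Write x = 1190 + 1683·t and substitute into x ≡ 5 (mod 7): 1683·t ≡ 5 − 1190 = -1185 (mod 7).
    Reduce coefficients mod 7: 3·t ≡ 5 (mod 7).
    The inverse of 3 mod 7 is 5 (since 3·5 = 15 = 2·7 + 1), so t ≡ 5·5 = 25 ≡ 4 (mod 7).
    Then x = 1190 + 1683·4 = 7922, valid modulo lcm(1683, 7) = 11781: x ≡ 7922 (mod 11781).
Verify against each original: 7922 mod 17 = 0, 7922 mod 9 = 2, 7922 mod 11 = 2, 7922 mod 7 = 5.

x ≡ 7922 (mod 11781).


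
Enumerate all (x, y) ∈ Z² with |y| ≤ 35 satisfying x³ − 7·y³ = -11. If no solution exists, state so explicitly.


The equation is x³ - 7y³ = -11. For fixed y, x³ = 7·y³ − 11, so a solution requires the RHS to be a perfect cube.
Strategy: iterate y from -35 to 35, compute RHS = 7·y³ − 11, and check whether it is a (positive or negative) perfect cube.
Check small values of y:
  y = 0: RHS = -11 is not a perfect cube.
  y = 1: RHS = -4 is not a perfect cube.
  y = -1: RHS = -18 is not a perfect cube.
  y = 2: RHS = 45 is not a perfect cube.
  y = -2: RHS = -67 is not a perfect cube.
  y = 3: RHS = 178 is not a perfect cube.
  y = -3: RHS = -200 is not a perfect cube.
Continuing the search up to |y| = 35 finds no solutions either.
No (x, y) in the scanned range satisfies the equation.

No integer solutions with |y| ≤ 35.


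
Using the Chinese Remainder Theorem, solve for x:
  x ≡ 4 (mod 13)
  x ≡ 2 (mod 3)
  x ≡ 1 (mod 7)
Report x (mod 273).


Moduli 13, 3, 7 are pairwise coprime; by CRT there is a unique solution modulo M = 13 · 3 · 7 = 273.
Solve pairwise, accumulating the modulus:
  Start with x ≡ 4 (mod 13).
  Combine with x ≡ 2 (mod 3): since gcd(13, 3) = 1, we get a unique residue mod 39.
    Write x = 4 + 13·t and substitute into x ≡ 2 (mod 3): 13·t ≡ 2 − 4 = -2 (mod 3).
    Reduce coefficients mod 3: 1·t ≡ 1 (mod 3).
    So t ≡ 1 (mod 3).
    Then x = 4 + 13·1 = 17, valid modulo lcm(13, 3) = 39: x ≡ 17 (mod 39).
  Combine with x ≡ 1 (mod 7): since gcd(39, 7) = 1, we get a unique residue mod 273.
    Write x = 17 + 39·t and substitute into x ≡ 1 (mod 7): 39·t ≡ 1 − 17 = -16 (mod 7).
    Reduce coefficients mod 7: 4·t ≡ 5 (mod 7).
    The inverse of 4 mod 7 is 2 (since 4·2 = 8 = 1·7 + 1), so t ≡ 2·5 = 10 ≡ 3 (mod 7).
    Then x = 17 + 39·3 = 134, valid modulo lcm(39, 7) = 273: x ≡ 134 (mod 273).
Verify: 134 mod 13 = 4 ✓, 134 mod 3 = 2 ✓, 134 mod 7 = 1 ✓.

x ≡ 134 (mod 273).


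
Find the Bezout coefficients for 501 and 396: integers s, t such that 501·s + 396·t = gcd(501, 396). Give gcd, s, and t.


Euclidean algorithm on (501, 396) — divide until remainder is 0:
  501 = 1 · 396 + 105
  396 = 3 · 105 + 81
  105 = 1 · 81 + 24
  81 = 3 · 24 + 9
  24 = 2 · 9 + 6
  9 = 1 · 6 + 3
  6 = 2 · 3 + 0
gcd(501, 396) = 3.
Track Bezout coefficients alongside the remainders: start with r₀ = 501 = a·1 + b·0 (s = 1, t = 0) and r₁ = 396 = a·0 + b·1 (s = 0, t = 1); each new remainder r_{k+1} = r_{k-1} − q_k·r_k inherits s_{k+1} = s_{k-1} − q_k·s_k, t_{k+1} = t_{k-1} − q_k·t_k, so r_k = a·s_k + b·t_k at every step:
  q = 1: r = 105, s = 1 − 1·0 = 1, t = 0 − 1·1 = -1  (check: 501·1 + 396·(-1) = 105)
  q = 3: r = 81, s = 0 − 3·1 = -3, t = 1 − 3·(-1) = 4  (check: 501·(-3) + 396·4 = 81)
  q = 1: r = 24, s = 1 − 1·(-3) = 4, t = -1 − 1·4 = -5  (check: 501·4 + 396·(-5) = 24)
  q = 3: r = 9, s = -3 − 3·4 = -15, t = 4 − 3·(-5) = 19  (check: 501·(-15) + 396·19 = 9)
  q = 2: r = 6, s = 4 − 2·(-15) = 34, t = -5 − 2·19 = -43  (check: 501·34 + 396·(-43) = 6)
  q = 1: r = 3, s = -15 − 1·34 = -49, t = 19 − 1·(-43) = 62  (check: 501·(-49) + 396·62 = 3)
The row with r = 3 (the gcd) gives the Bezout coefficients s = -49, t = 62.
Result: 501 · (-49) + 396 · (62) = 3.

gcd(501, 396) = 3; s = -49, t = 62 (check: 501·(-49) + 396·62 = 3).


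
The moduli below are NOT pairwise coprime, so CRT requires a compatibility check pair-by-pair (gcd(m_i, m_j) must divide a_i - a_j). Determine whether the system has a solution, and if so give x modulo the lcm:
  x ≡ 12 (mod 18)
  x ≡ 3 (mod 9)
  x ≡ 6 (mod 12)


Moduli 18, 9, 12 are not pairwise coprime, so CRT works modulo lcm(m_i) when all pairwise compatibility conditions hold.
Pairwise compatibility: gcd(m_i, m_j) must divide a_i - a_j for every pair.
Merge one congruence at a time:
  Start: x ≡ 12 (mod 18).
  Combine with x ≡ 3 (mod 9): gcd(18, 9) = 9; 3 - 12 = -9, which IS divisible by 9, so compatible.
    Write x = 12 + 18·t and substitute into x ≡ 3 (mod 9): 18·t ≡ 3 − 12 = -9 (mod 9).
    Divide the congruence (and modulus) by g = 9: 2·t ≡ -1 (mod 1).
    Modulo 1 every t works; take t = 0.
    Then x = 12 + 18·0 = 12, valid modulo lcm(18, 9) = 18: x ≡ 12 (mod 18).
  Combine with x ≡ 6 (mod 12): gcd(18, 12) = 6; 6 - 12 = -6, which IS divisible by 6, so compatible.
    Write x = 12 + 18·t and substitute into x ≡ 6 (mod 12): 18·t ≡ 6 − 12 = -6 (mod 12).
    Divide the congruence (and modulus) by g = 6: 3·t ≡ -1 (mod 2).
    Reduce coefficients mod 2: 1·t ≡ 1 (mod 2).
    So t ≡ 1 (mod 2).
    Then x = 12 + 18·1 = 30, valid modulo lcm(18, 12) = 36: x ≡ 30 (mod 36).
Verify: 30 mod 18 = 12, 30 mod 9 = 3, 30 mod 12 = 6.

x ≡ 30 (mod 36).


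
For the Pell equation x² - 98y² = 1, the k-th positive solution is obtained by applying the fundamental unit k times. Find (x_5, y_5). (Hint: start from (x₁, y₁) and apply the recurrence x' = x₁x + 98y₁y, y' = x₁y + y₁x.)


Step 1: Find the fundamental solution (x₁, y₁) of x² - 98y² = 1.
  Expand √98 as a continued fraction. a₀ = ⌊√98⌋ = 9; iterate m_{k+1} = d_k·a_k − m_k, d_{k+1} = (98 − m_{k+1}²)/d_k, a_{k+1} = ⌊(a₀ + m_{k+1})/d_{k+1}⌋ (starting m₀ = 0, d₀ = 1), with convergents p_k = a_k·p_{k-1} + p_{k-2}, q_k = a_k·q_{k-1} + q_{k-2} (p₋₁ = 1, q₋₁ = 0):
  k = 0: a₀ = 9; p₀/q₀ = 9/1; p₀² − 98·q₀² = 81 − 98 = -17.
  k = 1: m = 9, d = 17, a = ⌊(9 + 9)/17⌋ = 1; p/q = (1·9 + 1)/(1·1 + 0) = 10/1; p² − 98·q² = 100 − 98 = 2.
  k = 2: m = 8, d = 2, a = ⌊(9 + 8)/2⌋ = 8; p/q = (8·10 + 9)/(8·1 + 1) = 89/9; p² − 98·q² = 7921 − 7938 = -17.
  k = 3: m = 8, d = 17, a = ⌊(9 + 8)/17⌋ = 1; p/q = (1·89 + 10)/(1·9 + 1) = 99/10; p² − 98·q² = 9801 − 9800 = 1.
  The first convergent with p² − 98·q² = 1 gives the fundamental solution (x₁, y₁) = (99, 10).
Step 2: Apply the recurrence (x_{n+1}, y_{n+1}) = (x₁x_n + 98y₁y_n, x₁y_n + y₁x_n) repeatedly.
  From (x_1, y_1) = (99, 10): x_2 = 99·99 + 98·10·10 = 19601; y_2 = 99·10 + 10·99 = 1980.
  From (x_2, y_2) = (19601, 1980): x_3 = 99·19601 + 98·10·1980 = 3880899; y_3 = 99·1980 + 10·19601 = 392030.
  From (x_3, y_3) = (3880899, 392030): x_4 = 99·3880899 + 98·10·392030 = 768398401; y_4 = 99·392030 + 10·3880899 = 77619960.
  From (x_4, y_4) = (768398401, 77619960): x_5 = 99·768398401 + 98·10·77619960 = 152139002499; y_5 = 99·77619960 + 10·768398401 = 15368360050.
Step 3: Verify x_5² - 98·y_5² = 23146276081390728245001 - 23146276081390728245000 = 1 (should be 1). ✓

(x_1, y_1) = (99, 10); (x_5, y_5) = (152139002499, 15368360050).


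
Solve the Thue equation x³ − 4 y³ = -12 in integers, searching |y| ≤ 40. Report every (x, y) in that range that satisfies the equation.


The equation is x³ - 4y³ = -12. For fixed y, x³ = 4·y³ − 12, so a solution requires the RHS to be a perfect cube.
Strategy: iterate y from -40 to 40, compute RHS = 4·y³ − 12, and check whether it is a (positive or negative) perfect cube.
Check small values of y:
  y = 0: RHS = -12 is not a perfect cube.
  y = 1: RHS = -8 = (-2)³ ⇒ x = -2 works.
  y = -1: RHS = -16 is not a perfect cube.
  y = 2: RHS = 20 is not a perfect cube.
  y = -2: RHS = -44 is not a perfect cube.
  y = 3: RHS = 96 is not a perfect cube.
  y = -3: RHS = -120 is not a perfect cube.
Continuing, at y = -5: RHS = -512 = (-8)³ ⇒ x = -8 works.
Searching the remaining y in |y| ≤ 40 finds no further solutions.
Collected solutions: (-2, 1), (-8, -5).

Solutions (with |y| ≤ 40): (-2, 1), (-8, -5).


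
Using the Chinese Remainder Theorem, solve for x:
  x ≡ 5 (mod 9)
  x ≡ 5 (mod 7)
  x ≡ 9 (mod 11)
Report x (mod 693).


Moduli 9, 7, 11 are pairwise coprime; by CRT there is a unique solution modulo M = 9 · 7 · 11 = 693.
Solve pairwise, accumulating the modulus:
  Start with x ≡ 5 (mod 9).
  Combine with x ≡ 5 (mod 7): since gcd(9, 7) = 1, we get a unique residue mod 63.
    Write x = 5 + 9·t and substitute into x ≡ 5 (mod 7): 9·t ≡ 5 − 5 = 0 (mod 7).
    Reduce coefficients mod 7: 2·t ≡ 0 (mod 7).
    The inverse of 2 mod 7 is 4 (since 2·4 = 8 = 1·7 + 1), so t ≡ 4·0 = 0 ≡ 0 (mod 7).
    Then x = 5 + 9·0 = 5, valid modulo lcm(9, 7) = 63: x ≡ 5 (mod 63).
  Combine with x ≡ 9 (mod 11): since gcd(63, 11) = 1, we get a unique residue mod 693.
    Write x = 5 + 63·t and substitute into x ≡ 9 (mod 11): 63·t ≡ 9 − 5 = 4 (mod 11).
    Reduce coefficients mod 11: 8·t ≡ 4 (mod 11).
    The inverse of 8 mod 11 is 7 (since 8·7 = 56 = 5·11 + 1), so t ≡ 7·4 = 28 ≡ 6 (mod 11).
    Then x = 5 + 63·6 = 383, valid modulo lcm(63, 11) = 693: x ≡ 383 (mod 693).
Verify: 383 mod 9 = 5 ✓, 383 mod 7 = 5 ✓, 383 mod 11 = 9 ✓.

x ≡ 383 (mod 693).


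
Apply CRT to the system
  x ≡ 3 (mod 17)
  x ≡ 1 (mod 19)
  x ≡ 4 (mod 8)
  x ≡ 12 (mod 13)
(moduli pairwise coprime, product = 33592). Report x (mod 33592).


Product of moduli M = 17 · 19 · 8 · 13 = 33592.
Merge one congruence at a time:
  Start: x ≡ 3 (mod 17).
  Combine with x ≡ 1 (mod 19); new modulus lcm = 323.
    Write x = 3 + 17·t and substitute into x ≡ 1 (mod 19): 17·t ≡ 1 − 3 = -2 (mod 19).
    Reduce coefficients mod 19: 17·t ≡ 17 (mod 19).
    The inverse of 17 mod 19 is 9 (since 17·9 = 153 = 8·19 + 1), so t ≡ 9·17 = 153 ≡ 1 (mod 19).
    Then x = 3 + 17·1 = 20, valid modulo lcm(17, 19) = 323: x ≡ 20 (mod 323).
  Combine with x ≡ 4 (mod 8); new modulus lcm = 2584.
    Write x = 20 + 323·t and substitute into x ≡ 4 (mod 8): 323·t ≡ 4 − 20 = -16 (mod 8).
    Reduce coefficients mod 8: 3·t ≡ 0 (mod 8).
    The inverse of 3 mod 8 is 3 (since 3·3 = 9 = 1·8 + 1), so t ≡ 3·0 = 0 ≡ 0 (mod 8).
    Then x = 20 + 323·0 = 20, valid modulo lcm(323, 8) = 2584: x ≡ 20 (mod 2584).
  Combine with x ≡ 12 (mod 13); new modulus lcm = 33592.
    Write x = 20 + 2584·t and substitute into x ≡ 12 (mod 13): 2584·t ≡ 12 − 20 = -8 (mod 13).
    Reduce coefficients mod 13: 10·t ≡ 5 (mod 13).
    The inverse of 10 mod 13 is 4 (since 10·4 = 40 = 3·13 + 1), so t ≡ 4·5 = 20 ≡ 7 (mod 13).
    Then x = 20 + 2584·7 = 18108, valid modulo lcm(2584, 13) = 33592: x ≡ 18108 (mod 33592).
Verify against each original: 18108 mod 17 = 3, 18108 mod 19 = 1, 18108 mod 8 = 4, 18108 mod 13 = 12.

x ≡ 18108 (mod 33592).


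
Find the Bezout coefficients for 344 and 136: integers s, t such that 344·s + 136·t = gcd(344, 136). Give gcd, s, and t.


Euclidean algorithm on (344, 136) — divide until remainder is 0:
  344 = 2 · 136 + 72
  136 = 1 · 72 + 64
  72 = 1 · 64 + 8
  64 = 8 · 8 + 0
gcd(344, 136) = 8.
Track Bezout coefficients alongside the remainders: start with r₀ = 344 = a·1 + b·0 (s = 1, t = 0) and r₁ = 136 = a·0 + b·1 (s = 0, t = 1); each new remainder r_{k+1} = r_{k-1} − q_k·r_k inherits s_{k+1} = s_{k-1} − q_k·s_k, t_{k+1} = t_{k-1} − q_k·t_k, so r_k = a·s_k + b·t_k at every step:
  q = 2: r = 72, s = 1 − 2·0 = 1, t = 0 − 2·1 = -2  (check: 344·1 + 136·(-2) = 72)
  q = 1: r = 64, s = 0 − 1·1 = -1, t = 1 − 1·(-2) = 3  (check: 344·(-1) + 136·3 = 64)
  q = 1: r = 8, s = 1 − 1·(-1) = 2, t = -2 − 1·3 = -5  (check: 344·2 + 136·(-5) = 8)
The row with r = 8 (the gcd) gives the Bezout coefficients s = 2, t = -5.
Result: 344 · (2) + 136 · (-5) = 8.

gcd(344, 136) = 8; s = 2, t = -5 (check: 344·2 + 136·(-5) = 8).


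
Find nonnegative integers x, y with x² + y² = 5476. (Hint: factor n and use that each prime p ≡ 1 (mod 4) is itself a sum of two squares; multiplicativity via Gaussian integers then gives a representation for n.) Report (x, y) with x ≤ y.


Step 1: Factor n = 5476 = 2^2 · 37^2.
Step 2: Check the mod-4 condition on each prime factor: 2 = 2 (special); 37 ≡ 1 (mod 4), exponent 2.
All primes ≡ 3 (mod 4) appear to even exponent (or don't appear), so by the two-squares theorem n IS expressible as a sum of two squares.
Step 3: Build a representation. Group n = k² · m with k = 2 and m = 37 · 37 = 1369 (a product of primes ≡ 1 (mod 4)); a representation of m scales to one of n via (k·x)² + (k·y)² = k²(x² + y²). Each prime p ≡ 1 (mod 4) is itself a sum of two squares; find a² by testing p − a² for a perfect square:
  37: 37 − 1² = 36 = 6² ⇒ 37 = 1² + 6².
  Combine using the Brahmagupta–Fibonacci identity (a² + b²)(c² + d²) = (ac − bd)² + (ad + bc)² = (ac + bd)² + (ad − bc)²:
  37 · 37 = 1369: from (1² + 6²)(1² + 6²), take (1·1 − 6·6, 1·6 + 6·1) = (1 − 36, 6 + 6) = (-35, 12); dropping signs (only squares matter) gives (35, 12); check 35² + 12² = 1225 + 144 = 1369 ✓.
  Scale by k = 2: (2·35, 2·12) = (70, 24).
Step 4: Order so x ≤ y and verify: 24² + 70² = 576 + 4900 = 5476 = n. ✓

n = 5476 = 24² + 70² (one valid representation with x ≤ y).


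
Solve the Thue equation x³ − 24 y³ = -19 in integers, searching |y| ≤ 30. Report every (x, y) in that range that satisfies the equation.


The equation is x³ - 24y³ = -19. For fixed y, x³ = 24·y³ − 19, so a solution requires the RHS to be a perfect cube.
Strategy: iterate y from -30 to 30, compute RHS = 24·y³ − 19, and check whether it is a (positive or negative) perfect cube.
Check small values of y:
  y = 0: RHS = -19 is not a perfect cube.
  y = 1: RHS = 5 is not a perfect cube.
  y = -1: RHS = -43 is not a perfect cube.
  y = 2: RHS = 173 is not a perfect cube.
  y = -2: RHS = -211 is not a perfect cube.
  y = 3: RHS = 629 is not a perfect cube.
  y = -3: RHS = -667 is not a perfect cube.
Continuing the search up to |y| = 30 finds no solutions either.
No (x, y) in the scanned range satisfies the equation.

No integer solutions with |y| ≤ 30.


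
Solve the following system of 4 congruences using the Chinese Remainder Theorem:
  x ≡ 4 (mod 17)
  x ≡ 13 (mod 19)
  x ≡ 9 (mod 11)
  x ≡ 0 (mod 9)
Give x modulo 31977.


Product of moduli M = 17 · 19 · 11 · 9 = 31977.
Merge one congruence at a time:
  Start: x ≡ 4 (mod 17).
  Combine with x ≡ 13 (mod 19); new modulus lcm = 323.
    Write x = 4 + 17·t and substitute into x ≡ 13 (mod 19): 17·t ≡ 13 − 4 = 9 (mod 19).
    The inverse of 17 mod 19 is 9 (since 17·9 = 153 = 8·19 + 1), so t ≡ 9·9 = 81 ≡ 5 (mod 19).
    Then x = 4 + 17·5 = 89, valid modulo lcm(17, 19) = 323: x ≡ 89 (mod 323).
  Combine with x ≡ 9 (mod 11); new modulus lcm = 3553.
    Write x = 89 + 323·t and substitute into x ≡ 9 (mod 11): 323·t ≡ 9 − 89 = -80 (mod 11).
    Reduce coefficients mod 11: 4·t ≡ 8 (mod 11).
    The inverse of 4 mod 11 is 3 (since 4·3 = 12 = 1·11 + 1), so t ≡ 3·8 = 24 ≡ 2 (mod 11).
    Then x = 89 + 323·2 = 735, valid modulo lcm(323, 11) = 3553: x ≡ 735 (mod 3553).
  Combine with x ≡ 0 (mod 9); new modulus lcm = 31977.
    Write x = 735 + 3553·t and substitute into x ≡ 0 (mod 9): 3553·t ≡ 0 − 735 = -735 (mod 9).
    Reduce coefficients mod 9: 7·t ≡ 3 (mod 9).
    The inverse of 7 mod 9 is 4 (since 7·4 = 28 = 3·9 + 1), so t ≡ 4·3 = 12 ≡ 3 (mod 9).
    Then x = 735 + 3553·3 = 11394, valid modulo lcm(3553, 9) = 31977: x ≡ 11394 (mod 31977).
Verify against each original: 11394 mod 17 = 4, 11394 mod 19 = 13, 11394 mod 11 = 9, 11394 mod 9 = 0.

x ≡ 11394 (mod 31977).


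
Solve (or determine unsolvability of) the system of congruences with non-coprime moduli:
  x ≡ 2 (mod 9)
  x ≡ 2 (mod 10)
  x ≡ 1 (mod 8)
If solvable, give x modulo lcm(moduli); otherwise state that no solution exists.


Moduli 9, 10, 8 are not pairwise coprime, so CRT works modulo lcm(m_i) when all pairwise compatibility conditions hold.
Pairwise compatibility: gcd(m_i, m_j) must divide a_i - a_j for every pair.
Merge one congruence at a time:
  Start: x ≡ 2 (mod 9).
  Combine with x ≡ 2 (mod 10): gcd(9, 10) = 1; 2 - 2 = 0, which IS divisible by 1, so compatible.
    Write x = 2 + 9·t and substitute into x ≡ 2 (mod 10): 9·t ≡ 2 − 2 = 0 (mod 10).
    The inverse of 9 mod 10 is 9 (since 9·9 = 81 = 8·10 + 1), so t ≡ 9·0 = 0 ≡ 0 (mod 10).
    Then x = 2 + 9·0 = 2, valid modulo lcm(9, 10) = 90: x ≡ 2 (mod 90).
  Combine with x ≡ 1 (mod 8): gcd(90, 8) = 2, and 1 - 2 = -1 is NOT divisible by 2.
    ⇒ system is inconsistent (no integer solution).

No solution (the system is inconsistent).


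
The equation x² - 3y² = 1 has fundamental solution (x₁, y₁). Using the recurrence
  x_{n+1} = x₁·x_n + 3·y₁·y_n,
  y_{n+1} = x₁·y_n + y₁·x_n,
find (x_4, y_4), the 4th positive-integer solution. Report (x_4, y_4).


Step 1: Find the fundamental solution (x₁, y₁) of x² - 3y² = 1.
  Expand √3 as a continued fraction. a₀ = ⌊√3⌋ = 1; iterate m_{k+1} = d_k·a_k − m_k, d_{k+1} = (3 − m_{k+1}²)/d_k, a_{k+1} = ⌊(a₀ + m_{k+1})/d_{k+1}⌋ (starting m₀ = 0, d₀ = 1), with convergents p_k = a_k·p_{k-1} + p_{k-2}, q_k = a_k·q_{k-1} + q_{k-2} (p₋₁ = 1, q₋₁ = 0):
  k = 0: a₀ = 1; p₀/q₀ = 1/1; p₀² − 3·q₀² = 1 − 3 = -2.
  k = 1: m = 1, d = 2, a = ⌊(1 + 1)/2⌋ = 1; p/q = (1·1 + 1)/(1·1 + 0) = 2/1; p² − 3·q² = 4 − 3 = 1.
  The first convergent with p² − 3·q² = 1 gives the fundamental solution (x₁, y₁) = (2, 1).
Step 2: Apply the recurrence (x_{n+1}, y_{n+1}) = (x₁x_n + 3y₁y_n, x₁y_n + y₁x_n) repeatedly.
  From (x_1, y_1) = (2, 1): x_2 = 2·2 + 3·1·1 = 7; y_2 = 2·1 + 1·2 = 4.
  From (x_2, y_2) = (7, 4): x_3 = 2·7 + 3·1·4 = 26; y_3 = 2·4 + 1·7 = 15.
  From (x_3, y_3) = (26, 15): x_4 = 2·26 + 3·1·15 = 97; y_4 = 2·15 + 1·26 = 56.
Step 3: Verify x_4² - 3·y_4² = 9409 - 9408 = 1 (should be 1). ✓

(x_1, y_1) = (2, 1); (x_4, y_4) = (97, 56).
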